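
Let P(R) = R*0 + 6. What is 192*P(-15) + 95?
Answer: 1247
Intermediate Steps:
P(R) = 6 (P(R) = 0 + 6 = 6)
192*P(-15) + 95 = 192*6 + 95 = 1152 + 95 = 1247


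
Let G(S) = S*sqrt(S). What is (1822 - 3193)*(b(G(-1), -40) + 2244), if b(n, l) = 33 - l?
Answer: -3176607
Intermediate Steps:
G(S) = S**(3/2)
(1822 - 3193)*(b(G(-1), -40) + 2244) = (1822 - 3193)*((33 - 1*(-40)) + 2244) = -1371*((33 + 40) + 2244) = -1371*(73 + 2244) = -1371*2317 = -3176607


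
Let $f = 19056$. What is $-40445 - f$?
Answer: $-59501$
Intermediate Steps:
$-40445 - f = -40445 - 19056 = -59501$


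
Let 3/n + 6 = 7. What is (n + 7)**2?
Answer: 100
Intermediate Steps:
n = 3 (n = 3/(-6 + 7) = 3/1 = 3*1 = 3)
(n + 7)**2 = (3 + 7)**2 = 10**2 = 100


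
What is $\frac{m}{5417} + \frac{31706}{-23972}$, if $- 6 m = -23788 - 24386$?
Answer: $\frac{10359893}{64928162} \approx 0.15956$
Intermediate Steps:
$m = 8029$ ($m = - \frac{-23788 - 24386}{6} = \left(- \frac{1}{6}\right) \left(-48174\right) = 8029$)
$\frac{m}{5417} + \frac{31706}{-23972} = \frac{8029}{5417} + \frac{31706}{-23972} = 8029 \cdot \frac{1}{5417} + 31706 \left(- \frac{1}{23972}\right) = \frac{8029}{5417} - \frac{15853}{11986} = \frac{10359893}{64928162}$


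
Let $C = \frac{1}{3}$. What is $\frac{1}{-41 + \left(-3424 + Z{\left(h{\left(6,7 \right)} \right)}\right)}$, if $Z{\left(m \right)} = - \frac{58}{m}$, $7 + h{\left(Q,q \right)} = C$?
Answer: $- \frac{10}{34563} \approx -0.00028933$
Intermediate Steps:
$C = \frac{1}{3} \approx 0.33333$
$h{\left(Q,q \right)} = - \frac{20}{3}$ ($h{\left(Q,q \right)} = -7 + \frac{1}{3} = - \frac{20}{3}$)
$\frac{1}{-41 + \left(-3424 + Z{\left(h{\left(6,7 \right)} \right)}\right)} = \frac{1}{-41 - \left(3424 + \frac{58}{- \frac{20}{3}}\right)} = \frac{1}{-41 - \frac{34153}{10}} = \frac{1}{- \frac{34563}{10}} = - \frac{10}{34563}$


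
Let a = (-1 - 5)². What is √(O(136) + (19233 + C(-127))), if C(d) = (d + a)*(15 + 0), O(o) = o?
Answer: 2*√4501 ≈ 134.18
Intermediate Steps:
a = 36 (a = (-6)² = 36)
C(d) = 540 + 15*d (C(d) = (d + 36)*(15 + 0) = (36 + d)*15 = 540 + 15*d)
√(O(136) + (19233 + C(-127))) = √(136 + (19233 + (540 + 15*(-127)))) = √(136 + (19233 + (540 - 1905))) = √(136 + (19233 - 1365)) = √(136 + 17868) = √18004 = 2*√4501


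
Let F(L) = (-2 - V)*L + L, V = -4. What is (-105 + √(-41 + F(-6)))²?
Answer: (105 - I*√59)² ≈ 10966.0 - 1613.0*I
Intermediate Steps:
F(L) = 3*L (F(L) = (-2 - 1*(-4))*L + L = (-2 + 4)*L + L = 2*L + L = 3*L)
(-105 + √(-41 + F(-6)))² = (-105 + √(-41 + 3*(-6)))² = (-105 + √(-41 - 18))² = (-105 + √(-59))² = (-105 + I*√59)²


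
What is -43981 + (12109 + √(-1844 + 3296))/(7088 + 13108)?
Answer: -888228167/20196 + √3/918 ≈ -43980.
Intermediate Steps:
-43981 + (12109 + √(-1844 + 3296))/(7088 + 13108) = -43981 + (12109 + √1452)/20196 = -43981 + (12109 + 22*√3)*(1/20196) = -43981 + (12109/20196 + √3/918) = -888228167/20196 + √3/918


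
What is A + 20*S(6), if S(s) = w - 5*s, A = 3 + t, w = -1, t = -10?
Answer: -627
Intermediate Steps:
A = -7 (A = 3 - 10 = -7)
S(s) = -1 - 5*s
A + 20*S(6) = -7 + 20*(-1 - 5*6) = -7 + 20*(-1 - 30) = -7 + 20*(-31) = -7 - 620 = -627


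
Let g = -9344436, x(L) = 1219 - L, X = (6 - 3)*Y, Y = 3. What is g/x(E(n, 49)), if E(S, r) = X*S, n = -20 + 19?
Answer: -2336109/307 ≈ -7609.5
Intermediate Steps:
n = -1
X = 9 (X = (6 - 3)*3 = 3*3 = 9)
E(S, r) = 9*S
g/x(E(n, 49)) = -9344436/(1219 - 9*(-1)) = -9344436/(1219 - 1*(-9)) = -9344436/(1219 + 9) = -9344436/1228 = -9344436*1/1228 = -2336109/307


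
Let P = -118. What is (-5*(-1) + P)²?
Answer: 12769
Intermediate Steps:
(-5*(-1) + P)² = (-5*(-1) - 118)² = (5 - 118)² = (-113)² = 12769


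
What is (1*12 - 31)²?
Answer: 361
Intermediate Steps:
(1*12 - 31)² = (12 - 31)² = (-19)² = 361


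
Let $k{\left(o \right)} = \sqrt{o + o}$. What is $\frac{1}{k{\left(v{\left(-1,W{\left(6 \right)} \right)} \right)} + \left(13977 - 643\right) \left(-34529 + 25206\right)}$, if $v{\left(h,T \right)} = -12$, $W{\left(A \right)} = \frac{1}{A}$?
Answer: $- \frac{62156441}{7726846315572974} - \frac{i \sqrt{6}}{7726846315572974} \approx -8.0442 \cdot 10^{-9} - 3.1701 \cdot 10^{-16} i$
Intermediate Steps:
$k{\left(o \right)} = \sqrt{2} \sqrt{o}$ ($k{\left(o \right)} = \sqrt{2 o} = \sqrt{2} \sqrt{o}$)
$\frac{1}{k{\left(v{\left(-1,W{\left(6 \right)} \right)} \right)} + \left(13977 - 643\right) \left(-34529 + 25206\right)} = \frac{1}{\sqrt{2} \sqrt{-12} + \left(13977 - 643\right) \left(-34529 + 25206\right)} = \frac{1}{\sqrt{2} \cdot 2 i \sqrt{3} + 13334 \left(-9323\right)} = \frac{1}{2 i \sqrt{6} - 124312882} = \frac{1}{-124312882 + 2 i \sqrt{6}}$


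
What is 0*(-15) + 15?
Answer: 15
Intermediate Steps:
0*(-15) + 15 = 0 + 15 = 15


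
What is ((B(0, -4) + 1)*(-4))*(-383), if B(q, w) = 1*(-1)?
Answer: 0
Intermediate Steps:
B(q, w) = -1
((B(0, -4) + 1)*(-4))*(-383) = ((-1 + 1)*(-4))*(-383) = (0*(-4))*(-383) = 0*(-383) = 0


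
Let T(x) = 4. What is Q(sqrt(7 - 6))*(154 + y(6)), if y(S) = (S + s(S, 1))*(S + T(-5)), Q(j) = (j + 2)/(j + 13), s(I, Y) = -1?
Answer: 306/7 ≈ 43.714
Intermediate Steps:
Q(j) = (2 + j)/(13 + j)
y(S) = (-1 + S)*(4 + S) (y(S) = (S - 1)*(S + 4) = (-1 + S)*(4 + S))
Q(sqrt(7 - 6))*(154 + y(6)) = ((2 + sqrt(7 - 6))/(13 + sqrt(7 - 6)))*(154 + (-4 + 6**2 + 3*6)) = ((2 + sqrt(1))/(13 + sqrt(1)))*(154 + (-4 + 36 + 18)) = ((2 + 1)/(13 + 1))*(154 + 50) = (3/14)*204 = 306/7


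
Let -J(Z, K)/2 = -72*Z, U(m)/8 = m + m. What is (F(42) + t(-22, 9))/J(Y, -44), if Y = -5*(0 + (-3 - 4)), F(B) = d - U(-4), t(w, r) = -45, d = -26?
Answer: -1/720 ≈ -0.0013889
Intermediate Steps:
U(m) = 16*m (U(m) = 8*(m + m) = 8*(2*m) = 16*m)
F(B) = 38 (F(B) = -26 - 16*(-4) = -26 - 1*(-64) = -26 + 64 = 38)
Y = 35 (Y = -5*(0 - 7) = -5*(-7) = 35)
J(Z, K) = 144*Z (J(Z, K) = -(-144)*Z = 144*Z)
(F(42) + t(-22, 9))/J(Y, -44) = (38 - 45)/((144*35)) = -7/5040 = -7*1/5040 = -1/720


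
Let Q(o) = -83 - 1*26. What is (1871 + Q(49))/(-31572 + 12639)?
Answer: -1762/18933 ≈ -0.093065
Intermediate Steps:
Q(o) = -109 (Q(o) = -83 - 26 = -109)
(1871 + Q(49))/(-31572 + 12639) = (1871 - 109)/(-31572 + 12639) = 1762/(-18933) = 1762*(-1/18933) = -1762/18933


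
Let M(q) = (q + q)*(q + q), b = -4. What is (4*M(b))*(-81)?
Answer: -20736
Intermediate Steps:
M(q) = 4*q**2 (M(q) = (2*q)*(2*q) = 4*q**2)
(4*M(b))*(-81) = (4*(4*(-4)**2))*(-81) = (4*(4*16))*(-81) = (4*64)*(-81) = 256*(-81) = -20736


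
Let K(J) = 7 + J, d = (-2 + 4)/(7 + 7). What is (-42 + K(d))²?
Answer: 59536/49 ≈ 1215.0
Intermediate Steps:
d = ⅐ (d = 2/14 = 2*(1/14) = ⅐ ≈ 0.14286)
(-42 + K(d))² = (-42 + (7 + ⅐))² = (-42 + 50/7)² = (-244/7)² = 59536/49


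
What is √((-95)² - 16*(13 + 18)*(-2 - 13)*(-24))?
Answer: I*√169535 ≈ 411.75*I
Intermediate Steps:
√((-95)² - 16*(13 + 18)*(-2 - 13)*(-24)) = √(9025 - 496*(-15)*(-24)) = √(9025 - 16*(-465)*(-24)) = √(9025 + 7440*(-24)) = √(9025 - 178560) = √(-169535) = I*√169535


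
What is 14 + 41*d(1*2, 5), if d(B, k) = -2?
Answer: -68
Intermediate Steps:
14 + 41*d(1*2, 5) = 14 + 41*(-2) = 14 - 82 = -68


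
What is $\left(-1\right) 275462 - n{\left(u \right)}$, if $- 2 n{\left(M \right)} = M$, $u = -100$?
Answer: $-275512$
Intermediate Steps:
$n{\left(M \right)} = - \frac{M}{2}$
$\left(-1\right) 275462 - n{\left(u \right)} = \left(-1\right) 275462 - \left(- \frac{1}{2}\right) \left(-100\right) = -275462 - 50 = -275512$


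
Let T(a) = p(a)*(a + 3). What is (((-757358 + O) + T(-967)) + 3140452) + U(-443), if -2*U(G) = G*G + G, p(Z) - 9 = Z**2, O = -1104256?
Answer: -900253537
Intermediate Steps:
p(Z) = 9 + Z**2
U(G) = -G/2 - G**2/2 (U(G) = -(G*G + G)/2 = -(G**2 + G)/2 = -(G + G**2)/2 = -G/2 - G**2/2)
T(a) = (3 + a)*(9 + a**2) (T(a) = (9 + a**2)*(a + 3) = (9 + a**2)*(3 + a) = (3 + a)*(9 + a**2))
(((-757358 + O) + T(-967)) + 3140452) + U(-443) = (((-757358 - 1104256) + (3 - 967)*(9 + (-967)**2)) + 3140452) - 1/2*(-443)*(1 - 443) = ((-1861614 - 964*(9 + 935089)) + 3140452) - 1/2*(-443)*(-442) = ((-1861614 - 964*935098) + 3140452) - 97903 = ((-1861614 - 901434472) + 3140452) - 97903 = (-903296086 + 3140452) - 97903 = -900155634 - 97903 = -900253537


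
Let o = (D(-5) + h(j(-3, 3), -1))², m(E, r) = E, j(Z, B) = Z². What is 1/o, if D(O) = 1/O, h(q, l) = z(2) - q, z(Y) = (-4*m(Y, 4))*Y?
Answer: 25/15876 ≈ 0.0015747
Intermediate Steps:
z(Y) = -4*Y² (z(Y) = (-4*Y)*Y = -4*Y²)
h(q, l) = -16 - q (h(q, l) = -4*2² - q = -4*4 - q = -16 - q)
o = 15876/25 (o = (1/(-5) + (-16 - 1*(-3)²))² = (-⅕ + (-16 - 1*9))² = (-⅕ + (-16 - 9))² = (-⅕ - 25)² = (-126/5)² = 15876/25 ≈ 635.04)
1/o = 1/(15876/25) = 25/15876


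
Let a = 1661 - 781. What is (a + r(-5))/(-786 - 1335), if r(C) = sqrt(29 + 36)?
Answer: -880/2121 - sqrt(65)/2121 ≈ -0.41870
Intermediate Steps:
a = 880
r(C) = sqrt(65)
(a + r(-5))/(-786 - 1335) = (880 + sqrt(65))/(-786 - 1335) = (880 + sqrt(65))/(-2121) = (880 + sqrt(65))*(-1/2121) = -880/2121 - sqrt(65)/2121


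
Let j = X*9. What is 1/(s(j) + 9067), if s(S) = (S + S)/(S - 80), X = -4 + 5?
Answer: 71/643739 ≈ 0.00011029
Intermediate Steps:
X = 1
j = 9 (j = 1*9 = 9)
s(S) = 2*S/(-80 + S) (s(S) = (2*S)/(-80 + S) = 2*S/(-80 + S))
1/(s(j) + 9067) = 1/(2*9/(-80 + 9) + 9067) = 1/(2*9/(-71) + 9067) = 1/(2*9*(-1/71) + 9067) = 1/(-18/71 + 9067) = 1/(643739/71) = 71/643739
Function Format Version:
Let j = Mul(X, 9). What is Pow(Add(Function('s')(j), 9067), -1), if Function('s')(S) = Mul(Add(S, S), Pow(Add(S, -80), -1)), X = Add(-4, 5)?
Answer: Rational(71, 643739) ≈ 0.00011029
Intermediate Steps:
X = 1
j = 9 (j = Mul(1, 9) = 9)
Function('s')(S) = Mul(2, S, Pow(Add(-80, S), -1)) (Function('s')(S) = Mul(Mul(2, S), Pow(Add(-80, S), -1)) = Mul(2, S, Pow(Add(-80, S), -1)))
Pow(Add(Function('s')(j), 9067), -1) = Pow(Add(Mul(2, 9, Pow(Add(-80, 9), -1)), 9067), -1) = Pow(Add(Mul(2, 9, Pow(-71, -1)), 9067), -1) = Pow(Add(Mul(2, 9, Rational(-1, 71)), 9067), -1) = Pow(Add(Rational(-18, 71), 9067), -1) = Pow(Rational(643739, 71), -1) = Rational(71, 643739)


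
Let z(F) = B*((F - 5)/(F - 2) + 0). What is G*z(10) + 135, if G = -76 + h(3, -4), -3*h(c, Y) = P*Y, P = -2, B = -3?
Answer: 565/2 ≈ 282.50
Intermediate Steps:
h(c, Y) = 2*Y/3 (h(c, Y) = -(-2)*Y/3 = 2*Y/3)
z(F) = -3*(-5 + F)/(-2 + F) (z(F) = -3*((F - 5)/(F - 2) + 0) = -3*((-5 + F)/(-2 + F) + 0) = -3*(-5 + F)/(-2 + F))
G = -236/3 (G = -76 + (⅔)*(-4) = -76 - 8/3 = -236/3 ≈ -78.667)
G*z(10) + 135 = -236*(5 - 1*10)/(-2 + 10) + 135 = -236*(5 - 10)/8 + 135 = -236*(-5)/8 + 135 = -236/3*(-15/8) + 135 = 295/2 + 135 = 565/2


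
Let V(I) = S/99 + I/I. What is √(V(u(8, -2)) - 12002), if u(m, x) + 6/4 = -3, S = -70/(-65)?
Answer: I*√2208674039/429 ≈ 109.55*I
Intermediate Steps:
S = 14/13 (S = -70*(-1/65) = 14/13 ≈ 1.0769)
u(m, x) = -9/2 (u(m, x) = -3/2 - 3 = -9/2)
V(I) = 1301/1287 (V(I) = (14/13)/99 + I/I = (14/13)*(1/99) + 1 = 14/1287 + 1 = 1301/1287)
√(V(u(8, -2)) - 12002) = √(1301/1287 - 12002) = √(-15445273/1287) = I*√2208674039/429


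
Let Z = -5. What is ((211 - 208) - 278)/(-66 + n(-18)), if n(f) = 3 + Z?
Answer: 275/68 ≈ 4.0441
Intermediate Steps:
n(f) = -2 (n(f) = 3 - 5 = -2)
((211 - 208) - 278)/(-66 + n(-18)) = ((211 - 208) - 278)/(-66 - 2) = (3 - 278)/(-68) = -275*(-1/68) = 275/68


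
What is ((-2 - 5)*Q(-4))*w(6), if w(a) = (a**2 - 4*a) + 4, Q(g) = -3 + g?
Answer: 784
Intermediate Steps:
w(a) = 4 + a**2 - 4*a
((-2 - 5)*Q(-4))*w(6) = ((-2 - 5)*(-3 - 4))*(4 + 6**2 - 4*6) = (-7*(-7))*(4 + 36 - 24) = 49*16 = 784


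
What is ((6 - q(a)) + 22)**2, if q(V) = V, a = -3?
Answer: 961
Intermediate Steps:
((6 - q(a)) + 22)**2 = ((6 - 1*(-3)) + 22)**2 = ((6 + 3) + 22)**2 = (9 + 22)**2 = 31**2 = 961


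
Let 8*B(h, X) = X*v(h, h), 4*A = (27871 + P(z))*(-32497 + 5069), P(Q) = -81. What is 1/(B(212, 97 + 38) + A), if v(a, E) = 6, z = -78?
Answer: -4/762223715 ≈ -5.2478e-9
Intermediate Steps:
A = -190556030 (A = ((27871 - 81)*(-32497 + 5069))/4 = (27790*(-27428))/4 = (¼)*(-762224120) = -190556030)
B(h, X) = 3*X/4 (B(h, X) = (X*6)/8 = (6*X)/8 = 3*X/4)
1/(B(212, 97 + 38) + A) = 1/(3*(97 + 38)/4 - 190556030) = 1/((¾)*135 - 190556030) = 1/(405/4 - 190556030) = 1/(-762223715/4) = -4/762223715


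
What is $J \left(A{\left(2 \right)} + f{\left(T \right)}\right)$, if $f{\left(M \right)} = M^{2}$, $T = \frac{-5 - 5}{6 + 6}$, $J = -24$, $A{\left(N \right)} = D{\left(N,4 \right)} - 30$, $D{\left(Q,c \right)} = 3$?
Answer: $\frac{1894}{3} \approx 631.33$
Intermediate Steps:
$A{\left(N \right)} = -27$ ($A{\left(N \right)} = 3 - 30 = -27$)
$T = - \frac{5}{6}$ ($T = - \frac{10}{12} = \left(-10\right) \frac{1}{12} = - \frac{5}{6} \approx -0.83333$)
$J \left(A{\left(2 \right)} + f{\left(T \right)}\right) = - 24 \left(-27 + \left(- \frac{5}{6}\right)^{2}\right) = - 24 \left(-27 + \frac{25}{36}\right) = \left(-24\right) \left(- \frac{947}{36}\right) = \frac{1894}{3}$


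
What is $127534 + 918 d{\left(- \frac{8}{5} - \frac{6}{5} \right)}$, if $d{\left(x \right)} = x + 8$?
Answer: $\frac{661538}{5} \approx 1.3231 \cdot 10^{5}$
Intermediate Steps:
$d{\left(x \right)} = 8 + x$
$127534 + 918 d{\left(- \frac{8}{5} - \frac{6}{5} \right)} = 127534 + 918 \left(8 - \frac{14}{5}\right) = 127534 + 918 \cdot \frac{26}{5} = 127534 + \frac{23868}{5} = \frac{661538}{5}$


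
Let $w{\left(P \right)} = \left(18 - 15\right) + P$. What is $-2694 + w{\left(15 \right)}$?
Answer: $-2676$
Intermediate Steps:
$w{\left(P \right)} = 3 + P$
$-2694 + w{\left(15 \right)} = -2694 + \left(3 + 15\right) = -2694 + 18 = -2676$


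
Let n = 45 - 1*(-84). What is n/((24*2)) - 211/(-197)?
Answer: 11847/3152 ≈ 3.7586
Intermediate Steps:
n = 129 (n = 45 + 84 = 129)
n/((24*2)) - 211/(-197) = 129/((24*2)) - 211/(-197) = 129/48 - 211*(-1/197) = 129*(1/48) + 211/197 = 43/16 + 211/197 = 11847/3152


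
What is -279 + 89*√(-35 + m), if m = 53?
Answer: -279 + 267*√2 ≈ 98.595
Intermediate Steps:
-279 + 89*√(-35 + m) = -279 + 89*√(-35 + 53) = -279 + 89*√18 = -279 + 89*(3*√2) = -279 + 267*√2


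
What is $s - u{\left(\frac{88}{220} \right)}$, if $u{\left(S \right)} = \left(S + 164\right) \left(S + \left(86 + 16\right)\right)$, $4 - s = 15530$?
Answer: $- \frac{809014}{25} \approx -32361.0$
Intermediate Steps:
$s = -15526$ ($s = 4 - 15530 = -15526$)
$u{\left(S \right)} = \left(102 + S\right) \left(164 + S\right)$ ($u{\left(S \right)} = \left(164 + S\right) \left(S + 102\right) = \left(164 + S\right) \left(102 + S\right) = \left(102 + S\right) \left(164 + S\right)$)
$s - u{\left(\frac{88}{220} \right)} = -15526 - \left(16728 + \left(\frac{88}{220}\right)^{2} + 266 \cdot \frac{88}{220}\right) = -15526 - \left(16728 + \left(88 \cdot \frac{1}{220}\right)^{2} + 266 \cdot 88 \cdot \frac{1}{220}\right) = -15526 - \left(16728 + \left(\frac{2}{5}\right)^{2} + 266 \cdot \frac{2}{5}\right) = -15526 - \left(16728 + \frac{4}{25} + \frac{532}{5}\right) = -15526 - \frac{420864}{25} = - \frac{809014}{25}$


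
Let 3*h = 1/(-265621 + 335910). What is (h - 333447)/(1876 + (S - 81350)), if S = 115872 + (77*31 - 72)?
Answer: -70312968548/8163294171 ≈ -8.6133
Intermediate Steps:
S = 118187 (S = 115872 + (2387 - 72) = 115872 + 2315 = 118187)
h = 1/210867 (h = 1/(3*(-265621 + 335910)) = (1/3)/70289 = (1/3)*(1/70289) = 1/210867 ≈ 4.7423e-6)
(h - 333447)/(1876 + (S - 81350)) = (1/210867 - 333447)/(1876 + (118187 - 81350)) = -70312968548/(210867*(1876 + 36837)) = -70312968548/210867/38713 = -70312968548/210867*1/38713 = -70312968548/8163294171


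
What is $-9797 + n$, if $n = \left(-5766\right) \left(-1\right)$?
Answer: $-4031$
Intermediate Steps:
$n = 5766$
$-9797 + n = -9797 + 5766 = -4031$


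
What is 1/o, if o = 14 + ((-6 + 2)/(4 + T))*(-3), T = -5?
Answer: 1/2 ≈ 0.50000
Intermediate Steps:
o = 2 (o = 14 + ((-6 + 2)/(4 - 5))*(-3) = 14 - 4/(-1)*(-3) = 14 - 4*(-1)*(-3) = 14 + 4*(-3) = 14 - 12 = 2)
1/o = 1/2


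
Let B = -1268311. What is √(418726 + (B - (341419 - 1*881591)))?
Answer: I*√309413 ≈ 556.25*I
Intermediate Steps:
√(418726 + (B - (341419 - 1*881591))) = √(418726 + (-1268311 - (341419 - 1*881591))) = √(418726 + (-1268311 - (341419 - 881591))) = √(418726 + (-1268311 - 1*(-540172))) = √(418726 + (-1268311 + 540172)) = √(418726 - 728139) = √(-309413) = I*√309413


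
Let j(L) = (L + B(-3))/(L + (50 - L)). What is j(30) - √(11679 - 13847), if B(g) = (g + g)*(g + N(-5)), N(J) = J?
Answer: 39/25 - 2*I*√542 ≈ 1.56 - 46.562*I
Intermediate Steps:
B(g) = 2*g*(-5 + g) (B(g) = (g + g)*(g - 5) = (2*g)*(-5 + g) = 2*g*(-5 + g))
j(L) = 24/25 + L/50 (j(L) = (L + 2*(-3)*(-5 - 3))/(L + (50 - L)) = (L + 2*(-3)*(-8))/50 = (L + 48)*(1/50) = (48 + L)*(1/50) = 24/25 + L/50)
j(30) - √(11679 - 13847) = (24/25 + (1/50)*30) - √(11679 - 13847) = (24/25 + ⅗) - √(-2168) = 39/25 - 2*I*√542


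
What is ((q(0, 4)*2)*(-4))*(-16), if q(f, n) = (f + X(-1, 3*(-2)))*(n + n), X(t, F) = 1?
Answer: 1024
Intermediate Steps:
q(f, n) = 2*n*(1 + f) (q(f, n) = (f + 1)*(n + n) = (1 + f)*(2*n) = 2*n*(1 + f))
((q(0, 4)*2)*(-4))*(-16) = (((2*4*(1 + 0))*2)*(-4))*(-16) = (((2*4*1)*2)*(-4))*(-16) = ((8*2)*(-4))*(-16) = (16*(-4))*(-16) = -64*(-16) = 1024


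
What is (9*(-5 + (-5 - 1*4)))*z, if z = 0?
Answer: 0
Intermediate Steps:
(9*(-5 + (-5 - 1*4)))*z = (9*(-5 + (-5 - 1*4)))*0 = (9*(-5 + (-5 - 4)))*0 = (9*(-5 - 9))*0 = (9*(-14))*0 = -126*0 = 0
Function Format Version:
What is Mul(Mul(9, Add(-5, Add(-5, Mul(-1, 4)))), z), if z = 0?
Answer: 0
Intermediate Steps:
Mul(Mul(9, Add(-5, Add(-5, Mul(-1, 4)))), z) = Mul(Mul(9, Add(-5, Add(-5, Mul(-1, 4)))), 0) = Mul(Mul(9, Add(-5, Add(-5, -4))), 0) = Mul(Mul(9, Add(-5, -9)), 0) = Mul(Mul(9, -14), 0) = Mul(-126, 0) = 0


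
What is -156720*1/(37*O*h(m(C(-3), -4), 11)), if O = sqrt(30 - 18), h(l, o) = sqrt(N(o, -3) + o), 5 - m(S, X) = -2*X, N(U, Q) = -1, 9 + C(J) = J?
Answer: -2612*sqrt(30)/37 ≈ -386.66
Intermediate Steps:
C(J) = -9 + J
m(S, X) = 5 + 2*X (m(S, X) = 5 - (-2)*X = 5 + 2*X)
h(l, o) = sqrt(-1 + o)
O = 2*sqrt(3) (O = sqrt(12) = 2*sqrt(3) ≈ 3.4641)
-156720*1/(37*O*h(m(C(-3), -4), 11)) = -156720*sqrt(3)/(222*sqrt(-1 + 11)) = -156720*sqrt(30)/2220 = -2612*sqrt(30)/37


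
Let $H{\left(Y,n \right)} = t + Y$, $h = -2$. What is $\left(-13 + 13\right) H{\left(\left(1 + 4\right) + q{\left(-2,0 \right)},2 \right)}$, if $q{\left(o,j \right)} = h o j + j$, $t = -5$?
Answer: $0$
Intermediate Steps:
$q{\left(o,j \right)} = j - 2 j o$ ($q{\left(o,j \right)} = - 2 o j + j = - 2 j o + j = j - 2 j o$)
$H{\left(Y,n \right)} = -5 + Y$
$\left(-13 + 13\right) H{\left(\left(1 + 4\right) + q{\left(-2,0 \right)},2 \right)} = \left(-13 + 13\right) \left(-5 + \left(\left(1 + 4\right) + 0 \left(1 - -4\right)\right)\right) = 0 \left(-5 + \left(5 + 0 \left(1 + 4\right)\right)\right) = 0 \left(-5 + \left(5 + 0 \cdot 5\right)\right) = 0 \left(-5 + \left(5 + 0\right)\right) = 0 \left(-5 + 5\right) = 0 \cdot 0 = 0$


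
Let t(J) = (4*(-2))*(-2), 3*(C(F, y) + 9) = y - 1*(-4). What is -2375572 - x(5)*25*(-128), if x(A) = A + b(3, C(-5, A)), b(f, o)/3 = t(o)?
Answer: -2205972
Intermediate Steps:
C(F, y) = -23/3 + y/3 (C(F, y) = -9 + (y - 1*(-4))/3 = -9 + (y + 4)/3 = -9 + (4 + y)/3 = -9 + (4/3 + y/3) = -23/3 + y/3)
t(J) = 16 (t(J) = -8*(-2) = 16)
b(f, o) = 48 (b(f, o) = 3*16 = 48)
x(A) = 48 + A (x(A) = A + 48 = 48 + A)
-2375572 - x(5)*25*(-128) = -2375572 - (48 + 5)*25*(-128) = -2375572 - 53*25*(-128) = -2375572 - 1325*(-128) = -2375572 - 1*(-169600) = -2375572 + 169600 = -2205972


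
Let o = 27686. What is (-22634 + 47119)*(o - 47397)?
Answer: -482623835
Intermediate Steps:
(-22634 + 47119)*(o - 47397) = (-22634 + 47119)*(27686 - 47397) = 24485*(-19711) = -482623835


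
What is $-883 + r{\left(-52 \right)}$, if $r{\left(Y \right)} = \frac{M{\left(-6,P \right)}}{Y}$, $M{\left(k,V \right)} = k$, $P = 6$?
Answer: $- \frac{22955}{26} \approx -882.88$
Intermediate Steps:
$r{\left(Y \right)} = - \frac{6}{Y}$
$-883 + r{\left(-52 \right)} = -883 - \frac{6}{-52} = -883 - - \frac{3}{26} = -883 + \frac{3}{26} = - \frac{22955}{26}$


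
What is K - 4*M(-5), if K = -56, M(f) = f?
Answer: -36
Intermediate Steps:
K - 4*M(-5) = -56 - 4*(-5) = -56 + 20 = -36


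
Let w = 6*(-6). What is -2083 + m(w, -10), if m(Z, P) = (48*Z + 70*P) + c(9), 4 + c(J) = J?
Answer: -4506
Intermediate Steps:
w = -36
c(J) = -4 + J
m(Z, P) = 5 + 48*Z + 70*P (m(Z, P) = (48*Z + 70*P) + (-4 + 9) = (48*Z + 70*P) + 5 = 5 + 48*Z + 70*P)
-2083 + m(w, -10) = -2083 + (5 + 48*(-36) + 70*(-10)) = -2083 + (5 - 1728 - 700) = -2083 - 2423 = -4506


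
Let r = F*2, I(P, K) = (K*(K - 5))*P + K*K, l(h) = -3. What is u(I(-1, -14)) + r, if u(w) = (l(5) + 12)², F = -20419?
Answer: -40757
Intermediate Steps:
I(P, K) = K² + K*P*(-5 + K) (I(P, K) = (K*(-5 + K))*P + K² = K*P*(-5 + K) + K² = K² + K*P*(-5 + K))
u(w) = 81 (u(w) = (-3 + 12)² = 9² = 81)
r = -40838 (r = -20419*2 = -40838)
u(I(-1, -14)) + r = 81 - 40838 = -40757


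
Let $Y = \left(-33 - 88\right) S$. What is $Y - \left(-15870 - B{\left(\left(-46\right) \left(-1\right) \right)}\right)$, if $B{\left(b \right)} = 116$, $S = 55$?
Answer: $9331$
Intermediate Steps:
$Y = -6655$ ($Y = \left(-33 - 88\right) 55 = \left(-121\right) 55 = -6655$)
$Y - \left(-15870 - B{\left(\left(-46\right) \left(-1\right) \right)}\right) = -6655 - \left(-15870 - 116\right) = -6655 - -15986 = -6655 + 15986 = 9331$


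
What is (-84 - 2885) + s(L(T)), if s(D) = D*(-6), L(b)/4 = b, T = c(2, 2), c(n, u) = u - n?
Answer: -2969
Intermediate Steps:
T = 0 (T = 2 - 1*2 = 2 - 2 = 0)
L(b) = 4*b
s(D) = -6*D
(-84 - 2885) + s(L(T)) = (-84 - 2885) - 24*0 = -2969 - 6*0 = -2969 + 0 = -2969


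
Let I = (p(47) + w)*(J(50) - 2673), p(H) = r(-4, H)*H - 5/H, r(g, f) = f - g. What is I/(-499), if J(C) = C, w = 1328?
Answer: 459208610/23453 ≈ 19580.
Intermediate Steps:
p(H) = -5/H + H*(4 + H) (p(H) = (H - 1*(-4))*H - 5/H = (H + 4)*H - 5/H = (4 + H)*H - 5/H = H*(4 + H) - 5/H = -5/H + H*(4 + H))
I = -459208610/47 (I = ((-5 + 47²*(4 + 47))/47 + 1328)*(50 - 2673) = ((-5 + 2209*51)/47 + 1328)*(-2623) = ((-5 + 112659)/47 + 1328)*(-2623) = ((1/47)*112654 + 1328)*(-2623) = (112654/47 + 1328)*(-2623) = (175070/47)*(-2623) = -459208610/47 ≈ -9.7704e+6)
I/(-499) = -459208610/47/(-499) = -459208610/47*(-1/499) = 459208610/23453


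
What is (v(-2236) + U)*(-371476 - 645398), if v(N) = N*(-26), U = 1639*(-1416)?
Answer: 2300868597312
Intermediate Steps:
U = -2320824
v(N) = -26*N
(v(-2236) + U)*(-371476 - 645398) = (-26*(-2236) - 2320824)*(-371476 - 645398) = (58136 - 2320824)*(-1016874) = -2262688*(-1016874) = 2300868597312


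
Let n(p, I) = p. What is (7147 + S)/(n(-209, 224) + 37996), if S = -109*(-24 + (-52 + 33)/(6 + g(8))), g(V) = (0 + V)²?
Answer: 685481/2645090 ≈ 0.25915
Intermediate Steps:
g(V) = V²
S = 185191/70 (S = -109*(-24 + (-52 + 33)/(6 + 8²)) = -109*(-24 - 19/(6 + 64)) = -109*(-24 - 19/70) = -109*(-1699/70) = 185191/70 ≈ 2645.6)
(7147 + S)/(n(-209, 224) + 37996) = (7147 + 185191/70)/(-209 + 37996) = (685481/70)/37787 = (685481/70)*(1/37787) = 685481/2645090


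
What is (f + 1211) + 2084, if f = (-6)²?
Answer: 3331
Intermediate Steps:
f = 36
(f + 1211) + 2084 = (36 + 1211) + 2084 = 1247 + 2084 = 3331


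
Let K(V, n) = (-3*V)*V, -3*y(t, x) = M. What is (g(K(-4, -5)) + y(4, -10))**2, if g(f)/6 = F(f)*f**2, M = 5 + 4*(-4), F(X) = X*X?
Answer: 9130088961147001/9 ≈ 1.0145e+15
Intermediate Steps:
F(X) = X**2
M = -11 (M = 5 - 16 = -11)
y(t, x) = 11/3 (y(t, x) = -1/3*(-11) = 11/3)
K(V, n) = -3*V**2
g(f) = 6*f**4 (g(f) = 6*(f**2*f**2) = 6*f**4)
(g(K(-4, -5)) + y(4, -10))**2 = (6*(-3*(-4)**2)**4 + 11/3)**2 = (6*(-3*16)**4 + 11/3)**2 = (6*(-48)**4 + 11/3)**2 = (6*5308416 + 11/3)**2 = (31850496 + 11/3)**2 = (95551499/3)**2 = 9130088961147001/9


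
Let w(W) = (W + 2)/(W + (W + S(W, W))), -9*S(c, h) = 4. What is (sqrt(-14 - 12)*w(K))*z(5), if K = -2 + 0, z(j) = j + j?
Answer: 0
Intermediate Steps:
S(c, h) = -4/9 (S(c, h) = -1/9*4 = -4/9)
z(j) = 2*j
K = -2
w(W) = (2 + W)/(-4/9 + 2*W) (w(W) = (W + 2)/(W + (W - 4/9)) = (2 + W)/(W + (-4/9 + W)) = (2 + W)/(-4/9 + 2*W))
(sqrt(-14 - 12)*w(K))*z(5) = (sqrt(-14 - 12)*(9*(2 - 2)/(2*(-2 + 9*(-2)))))*(2*5) = (sqrt(-26)*((9/2)*0/(-2 - 18)))*10 = ((I*sqrt(26))*((9/2)*0/(-20)))*10 = ((I*sqrt(26))*((9/2)*(-1/20)*0))*10 = ((I*sqrt(26))*0)*10 = 0*10 = 0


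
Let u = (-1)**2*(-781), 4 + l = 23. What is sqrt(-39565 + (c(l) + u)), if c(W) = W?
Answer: 7*I*sqrt(823) ≈ 200.82*I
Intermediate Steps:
l = 19 (l = -4 + 23 = 19)
u = -781 (u = 1*(-781) = -781)
sqrt(-39565 + (c(l) + u)) = sqrt(-39565 + (19 - 781)) = sqrt(-39565 - 762) = sqrt(-40327) = 7*I*sqrt(823)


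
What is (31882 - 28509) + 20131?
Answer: 23504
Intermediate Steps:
(31882 - 28509) + 20131 = 3373 + 20131 = 23504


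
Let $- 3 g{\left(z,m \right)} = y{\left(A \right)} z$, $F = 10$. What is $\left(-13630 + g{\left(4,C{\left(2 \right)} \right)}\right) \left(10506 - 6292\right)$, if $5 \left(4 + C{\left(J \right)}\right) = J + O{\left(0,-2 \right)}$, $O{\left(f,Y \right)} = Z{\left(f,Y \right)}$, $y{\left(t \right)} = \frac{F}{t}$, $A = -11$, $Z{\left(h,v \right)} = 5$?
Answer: $- \frac{1895246500}{33} \approx -5.7432 \cdot 10^{7}$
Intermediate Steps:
$y{\left(t \right)} = \frac{10}{t}$
$O{\left(f,Y \right)} = 5$
$C{\left(J \right)} = -3 + \frac{J}{5}$ ($C{\left(J \right)} = -4 + \frac{J + 5}{5} = -4 + \frac{5 + J}{5} = -4 + \left(1 + \frac{J}{5}\right) = -3 + \frac{J}{5}$)
$g{\left(z,m \right)} = \frac{10 z}{33}$ ($g{\left(z,m \right)} = - \frac{\frac{10}{-11} z}{3} = - \frac{10 \left(- \frac{1}{11}\right) z}{3} = - \frac{\left(- \frac{10}{11}\right) z}{3} = \frac{10 z}{33}$)
$\left(-13630 + g{\left(4,C{\left(2 \right)} \right)}\right) \left(10506 - 6292\right) = \left(-13630 + \frac{10}{33} \cdot 4\right) \left(10506 - 6292\right) = \left(-13630 + \frac{40}{33}\right) 4214 = \left(- \frac{449750}{33}\right) 4214 = - \frac{1895246500}{33}$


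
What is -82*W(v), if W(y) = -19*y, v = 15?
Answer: 23370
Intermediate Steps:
-82*W(v) = -(-1558)*15 = -82*(-285) = 23370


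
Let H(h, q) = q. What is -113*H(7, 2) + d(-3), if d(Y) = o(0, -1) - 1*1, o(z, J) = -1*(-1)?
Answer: -226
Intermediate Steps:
o(z, J) = 1
d(Y) = 0 (d(Y) = 1 - 1*1 = 1 - 1 = 0)
-113*H(7, 2) + d(-3) = -113*2 + 0 = -226 + 0 = -226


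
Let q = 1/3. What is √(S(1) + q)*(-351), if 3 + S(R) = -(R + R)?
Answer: -117*I*√42 ≈ -758.25*I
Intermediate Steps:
q = ⅓ ≈ 0.33333
S(R) = -3 - 2*R (S(R) = -3 - (R + R) = -3 - 2*R)
√(S(1) + q)*(-351) = √((-3 - 2*1) + ⅓)*(-351) = √((-3 - 2) + ⅓)*(-351) = √(-5 + ⅓)*(-351) = √(-14/3)*(-351) = (I*√42/3)*(-351) = -117*I*√42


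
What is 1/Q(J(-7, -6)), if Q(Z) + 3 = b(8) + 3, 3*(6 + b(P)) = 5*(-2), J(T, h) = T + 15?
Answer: -3/28 ≈ -0.10714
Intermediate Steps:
J(T, h) = 15 + T
b(P) = -28/3 (b(P) = -6 + (5*(-2))/3 = -6 + (1/3)*(-10) = -6 - 10/3 = -28/3)
Q(Z) = -28/3 (Q(Z) = -3 + (-28/3 + 3) = -3 - 19/3 = -28/3)
1/Q(J(-7, -6)) = 1/(-28/3) = -3/28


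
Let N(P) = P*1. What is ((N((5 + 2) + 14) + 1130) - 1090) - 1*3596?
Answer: -3535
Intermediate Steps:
N(P) = P
((N((5 + 2) + 14) + 1130) - 1090) - 1*3596 = ((((5 + 2) + 14) + 1130) - 1090) - 1*3596 = (((7 + 14) + 1130) - 1090) - 3596 = ((21 + 1130) - 1090) - 3596 = (1151 - 1090) - 3596 = 61 - 3596 = -3535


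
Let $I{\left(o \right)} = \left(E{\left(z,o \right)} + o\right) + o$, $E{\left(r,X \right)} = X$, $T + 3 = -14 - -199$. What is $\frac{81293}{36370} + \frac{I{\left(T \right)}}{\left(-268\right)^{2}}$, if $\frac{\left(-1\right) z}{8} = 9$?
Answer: $\frac{1464661613}{653059720} \approx 2.2428$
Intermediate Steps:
$T = 182$ ($T = -3 - -185 = -3 + \left(-14 + 199\right) = -3 + 185 = 182$)
$z = -72$ ($z = \left(-8\right) 9 = -72$)
$I{\left(o \right)} = 3 o$ ($I{\left(o \right)} = \left(o + o\right) + o = 2 o + o = 3 o$)
$\frac{81293}{36370} + \frac{I{\left(T \right)}}{\left(-268\right)^{2}} = \frac{81293}{36370} + \frac{3 \cdot 182}{\left(-268\right)^{2}} = 81293 \cdot \frac{1}{36370} + \frac{546}{71824} = \frac{81293}{36370} + 546 \cdot \frac{1}{71824} = \frac{81293}{36370} + \frac{273}{35912} = \frac{1464661613}{653059720}$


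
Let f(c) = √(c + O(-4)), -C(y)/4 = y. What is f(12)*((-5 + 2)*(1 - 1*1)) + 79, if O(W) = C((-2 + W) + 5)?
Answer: 79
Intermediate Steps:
C(y) = -4*y
O(W) = -12 - 4*W (O(W) = -4*((-2 + W) + 5) = -4*(3 + W) = -12 - 4*W)
f(c) = √(4 + c) (f(c) = √(c + (-12 - 4*(-4))) = √(c + (-12 + 16)) = √(c + 4) = √(4 + c))
f(12)*((-5 + 2)*(1 - 1*1)) + 79 = √(4 + 12)*((-5 + 2)*(1 - 1*1)) + 79 = √16*(-3*(1 - 1)) + 79 = 4*(-3*0) + 79 = 4*0 + 79 = 0 + 79 = 79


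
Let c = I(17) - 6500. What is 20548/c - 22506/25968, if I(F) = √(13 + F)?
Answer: -73653597347/18285787016 - 10274*√30/21124985 ≈ -4.0306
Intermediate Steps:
c = -6500 + √30 (c = √(13 + 17) - 6500 = √30 - 6500 = -6500 + √30 ≈ -6494.5)
20548/c - 22506/25968 = 20548/(-6500 + √30) - 22506/25968 = 20548/(-6500 + √30) - 22506*1/25968 = 20548/(-6500 + √30) - 3751/4328 = -3751/4328 + 20548/(-6500 + √30)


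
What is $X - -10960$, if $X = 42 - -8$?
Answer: $11010$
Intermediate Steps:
$X = 50$ ($X = 42 + 8 = 50$)
$X - -10960 = 50 - -10960 = 50 + 10960 = 11010$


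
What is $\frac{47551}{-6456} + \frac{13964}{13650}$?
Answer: $- \frac{31051087}{4895800} \approx -6.3424$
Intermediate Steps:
$\frac{47551}{-6456} + \frac{13964}{13650} = 47551 \left(- \frac{1}{6456}\right) + 13964 \cdot \frac{1}{13650} = - \frac{47551}{6456} + \frac{6982}{6825} = - \frac{31051087}{4895800}$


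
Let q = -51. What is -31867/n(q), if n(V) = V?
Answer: 31867/51 ≈ 624.84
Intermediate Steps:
-31867/n(q) = -31867/(-51) = -31867*(-1/51) = 31867/51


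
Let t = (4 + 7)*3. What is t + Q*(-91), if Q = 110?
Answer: -9977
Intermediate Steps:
t = 33 (t = 11*3 = 33)
t + Q*(-91) = 33 + 110*(-91) = 33 - 10010 = -9977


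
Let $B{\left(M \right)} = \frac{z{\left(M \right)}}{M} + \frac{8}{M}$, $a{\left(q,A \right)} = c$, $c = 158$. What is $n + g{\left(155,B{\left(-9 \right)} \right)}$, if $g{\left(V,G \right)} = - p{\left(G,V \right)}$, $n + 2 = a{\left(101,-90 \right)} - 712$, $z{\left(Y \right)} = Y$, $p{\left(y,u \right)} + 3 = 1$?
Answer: $-554$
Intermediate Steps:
$a{\left(q,A \right)} = 158$
$p{\left(y,u \right)} = -2$ ($p{\left(y,u \right)} = -3 + 1 = -2$)
$n = -556$ ($n = -2 + \left(158 - 712\right) = -2 - 554 = -556$)
$B{\left(M \right)} = 1 + \frac{8}{M}$ ($B{\left(M \right)} = \frac{M}{M} + \frac{8}{M} = 1 + \frac{8}{M}$)
$g{\left(V,G \right)} = 2$ ($g{\left(V,G \right)} = \left(-1\right) \left(-2\right) = 2$)
$n + g{\left(155,B{\left(-9 \right)} \right)} = -556 + 2 = -554$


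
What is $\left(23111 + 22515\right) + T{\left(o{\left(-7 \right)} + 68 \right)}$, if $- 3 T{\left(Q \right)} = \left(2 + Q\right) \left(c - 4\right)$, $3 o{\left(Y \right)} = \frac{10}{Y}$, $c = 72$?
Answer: $\frac{2775158}{63} \approx 44050.0$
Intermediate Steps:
$o{\left(Y \right)} = \frac{10}{3 Y}$ ($o{\left(Y \right)} = \frac{10 \frac{1}{Y}}{3} = \frac{10}{3 Y}$)
$T{\left(Q \right)} = - \frac{136}{3} - \frac{68 Q}{3}$ ($T{\left(Q \right)} = - \frac{\left(2 + Q\right) \left(72 - 4\right)}{3} = - \frac{\left(2 + Q\right) 68}{3} = - \frac{136 + 68 Q}{3} = - \frac{136}{3} - \frac{68 Q}{3}$)
$\left(23111 + 22515\right) + T{\left(o{\left(-7 \right)} + 68 \right)} = \left(23111 + 22515\right) - \left(\frac{136}{3} + \frac{68 \left(\frac{10}{3 \left(-7\right)} + 68\right)}{3}\right) = 45626 - \left(\frac{136}{3} + \frac{68 \left(\frac{10}{3} \left(- \frac{1}{7}\right) + 68\right)}{3}\right) = 45626 - \left(\frac{136}{3} + \frac{68 \left(- \frac{10}{21} + 68\right)}{3}\right) = 45626 - \frac{99280}{63} = \frac{2775158}{63}$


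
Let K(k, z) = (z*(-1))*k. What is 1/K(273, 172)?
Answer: -1/46956 ≈ -2.1297e-5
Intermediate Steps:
K(k, z) = -k*z (K(k, z) = (-z)*k = -k*z)
1/K(273, 172) = 1/(-1*273*172) = 1/(-46956) = -1/46956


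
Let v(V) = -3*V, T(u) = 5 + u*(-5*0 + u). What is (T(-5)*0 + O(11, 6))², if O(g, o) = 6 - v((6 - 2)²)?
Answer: 2916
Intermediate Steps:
T(u) = 5 + u² (T(u) = 5 + u*(0 + u) = 5 + u*u = 5 + u²)
O(g, o) = 54 (O(g, o) = 6 - (-3)*(6 - 2)² = 6 - (-3)*4² = 6 - (-3)*16 = 6 - 1*(-48) = 6 + 48 = 54)
(T(-5)*0 + O(11, 6))² = ((5 + (-5)²)*0 + 54)² = ((5 + 25)*0 + 54)² = (30*0 + 54)² = (0 + 54)² = 54² = 2916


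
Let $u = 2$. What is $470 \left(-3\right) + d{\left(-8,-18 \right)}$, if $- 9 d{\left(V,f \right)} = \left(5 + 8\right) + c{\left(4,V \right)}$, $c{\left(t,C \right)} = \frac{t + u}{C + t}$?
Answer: $- \frac{25403}{18} \approx -1411.3$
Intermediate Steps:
$c{\left(t,C \right)} = \frac{2 + t}{C + t}$ ($c{\left(t,C \right)} = \frac{t + 2}{C + t} = \frac{2 + t}{C + t}$)
$d{\left(V,f \right)} = - \frac{13}{9} - \frac{2}{3 \left(4 + V\right)}$ ($d{\left(V,f \right)} = - \frac{\left(5 + 8\right) + \frac{2 + 4}{V + 4}}{9} = - \frac{13 + \frac{1}{4 + V} 6}{9} = - \frac{13 + \frac{6}{4 + V}}{9} = - \frac{13}{9} - \frac{2}{3 \left(4 + V\right)}$)
$470 \left(-3\right) + d{\left(-8,-18 \right)} = 470 \left(-3\right) + \frac{-58 - -104}{9 \left(4 - 8\right)} = -1410 + \frac{-58 + 104}{9 \left(-4\right)} = -1410 + \frac{1}{9} \left(- \frac{1}{4}\right) 46 = -1410 - \frac{23}{18} = - \frac{25403}{18}$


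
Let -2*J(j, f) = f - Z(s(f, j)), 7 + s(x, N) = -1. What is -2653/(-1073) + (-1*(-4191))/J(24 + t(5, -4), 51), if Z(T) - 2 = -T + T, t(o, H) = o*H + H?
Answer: -8863889/52577 ≈ -168.59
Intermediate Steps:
s(x, N) = -8 (s(x, N) = -7 - 1 = -8)
t(o, H) = H + H*o (t(o, H) = H*o + H = H + H*o)
Z(T) = 2 (Z(T) = 2 + (-T + T) = 2 + 0 = 2)
J(j, f) = 1 - f/2 (J(j, f) = -(f - 1*2)/2 = -(f - 2)/2 = -(-2 + f)/2 = 1 - f/2)
-2653/(-1073) + (-1*(-4191))/J(24 + t(5, -4), 51) = -2653/(-1073) + (-1*(-4191))/(1 - ½*51) = -2653*(-1/1073) + 4191/(1 - 51/2) = 2653/1073 + 4191/(-49/2) = 2653/1073 + 4191*(-2/49) = 2653/1073 - 8382/49 = -8863889/52577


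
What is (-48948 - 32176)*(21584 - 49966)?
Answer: 2302461368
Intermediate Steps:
(-48948 - 32176)*(21584 - 49966) = -81124*(-28382) = 2302461368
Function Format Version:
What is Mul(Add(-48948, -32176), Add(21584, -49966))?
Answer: 2302461368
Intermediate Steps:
Mul(Add(-48948, -32176), Add(21584, -49966)) = Mul(-81124, -28382) = 2302461368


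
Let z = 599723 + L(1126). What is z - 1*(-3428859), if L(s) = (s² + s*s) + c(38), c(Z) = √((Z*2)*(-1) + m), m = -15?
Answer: 6564334 + I*√91 ≈ 6.5643e+6 + 9.5394*I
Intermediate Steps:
c(Z) = √(-15 - 2*Z) (c(Z) = √((Z*2)*(-1) - 15) = √((2*Z)*(-1) - 15) = √(-2*Z - 15) = √(-15 - 2*Z))
L(s) = 2*s² + I*√91 (L(s) = (s² + s*s) + √(-15 - 2*38) = (s² + s²) + √(-15 - 76) = 2*s² + √(-91) = 2*s² + I*√91)
z = 3135475 + I*√91 (z = 599723 + (2*1126² + I*√91) = 599723 + (2*1267876 + I*√91) = 599723 + (2535752 + I*√91) = 3135475 + I*√91 ≈ 3.1355e+6 + 9.5394*I)
z - 1*(-3428859) = (3135475 + I*√91) - 1*(-3428859) = (3135475 + I*√91) + 3428859 = 6564334 + I*√91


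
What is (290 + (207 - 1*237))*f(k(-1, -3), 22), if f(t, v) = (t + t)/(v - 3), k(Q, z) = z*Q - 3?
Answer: 0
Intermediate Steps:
k(Q, z) = -3 + Q*z (k(Q, z) = Q*z - 3 = -3 + Q*z)
f(t, v) = 2*t/(-3 + v) (f(t, v) = (2*t)/(-3 + v) = 2*t/(-3 + v))
(290 + (207 - 1*237))*f(k(-1, -3), 22) = (290 + (207 - 1*237))*(2*(-3 - 1*(-3))/(-3 + 22)) = (290 + (207 - 237))*(2*(-3 + 3)/19) = (290 - 30)*(2*0*(1/19)) = 260*0 = 0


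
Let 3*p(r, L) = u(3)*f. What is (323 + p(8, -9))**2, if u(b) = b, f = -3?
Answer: 102400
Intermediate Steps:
p(r, L) = -3 (p(r, L) = (3*(-3))/3 = (1/3)*(-9) = -3)
(323 + p(8, -9))**2 = (323 - 3)**2 = 320**2 = 102400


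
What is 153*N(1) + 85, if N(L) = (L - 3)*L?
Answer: -221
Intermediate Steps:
N(L) = L*(-3 + L) (N(L) = (-3 + L)*L = L*(-3 + L))
153*N(1) + 85 = 153*(1*(-3 + 1)) + 85 = 153*(1*(-2)) + 85 = 153*(-2) + 85 = -306 + 85 = -221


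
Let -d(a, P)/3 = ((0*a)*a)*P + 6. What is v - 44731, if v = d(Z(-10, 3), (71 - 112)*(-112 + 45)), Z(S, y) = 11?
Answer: -44749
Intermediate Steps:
d(a, P) = -18 (d(a, P) = -3*(((0*a)*a)*P + 6) = -3*((0*a)*P + 6) = -3*(0*P + 6) = -3*(0 + 6) = -3*6 = -18)
v = -18
v - 44731 = -18 - 44731 = -44749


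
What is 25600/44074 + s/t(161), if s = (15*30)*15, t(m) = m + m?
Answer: 76435675/3547957 ≈ 21.544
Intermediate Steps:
t(m) = 2*m
s = 6750 (s = 450*15 = 6750)
25600/44074 + s/t(161) = 25600/44074 + 6750/((2*161)) = 25600*(1/44074) + 6750/322 = 12800/22037 + 6750*(1/322) = 12800/22037 + 3375/161 = 76435675/3547957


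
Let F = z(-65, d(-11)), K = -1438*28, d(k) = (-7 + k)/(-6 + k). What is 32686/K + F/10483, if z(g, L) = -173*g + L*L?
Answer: 15919056687/60991645484 ≈ 0.26100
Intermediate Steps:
d(k) = (-7 + k)/(-6 + k)
K = -40264
z(g, L) = L² - 173*g (z(g, L) = -173*g + L² = L² - 173*g)
F = 3250129/289 (F = ((-7 - 11)/(-6 - 11))² - 173*(-65) = (-18/(-17))² + 11245 = (-1/17*(-18))² + 11245 = (18/17)² + 11245 = 324/289 + 11245 = 3250129/289 ≈ 11246.)
32686/K + F/10483 = 32686/(-40264) + (3250129/289)/10483 = 32686*(-1/40264) + (3250129/289)*(1/10483) = -16343/20132 + 3250129/3029587 = 15919056687/60991645484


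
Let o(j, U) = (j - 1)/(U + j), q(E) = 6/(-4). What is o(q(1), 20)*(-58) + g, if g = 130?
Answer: 5100/37 ≈ 137.84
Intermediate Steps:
q(E) = -3/2 (q(E) = 6*(-¼) = -3/2)
o(j, U) = (-1 + j)/(U + j)
o(q(1), 20)*(-58) + g = ((-1 - 3/2)/(20 - 3/2))*(-58) + 130 = (-5/2/(37/2))*(-58) + 130 = ((2/37)*(-5/2))*(-58) + 130 = -5/37*(-58) + 130 = 290/37 + 130 = 5100/37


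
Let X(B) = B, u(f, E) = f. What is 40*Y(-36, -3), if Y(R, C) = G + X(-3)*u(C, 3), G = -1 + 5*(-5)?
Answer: -680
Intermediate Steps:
G = -26 (G = -1 - 25 = -26)
Y(R, C) = -26 - 3*C
40*Y(-36, -3) = 40*(-26 - 3*(-3)) = 40*(-26 + 9) = 40*(-17) = -680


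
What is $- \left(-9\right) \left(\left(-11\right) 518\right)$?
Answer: $-51282$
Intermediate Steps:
$- \left(-9\right) \left(\left(-11\right) 518\right) = - \left(-9\right) \left(-5698\right) = \left(-1\right) 51282 = -51282$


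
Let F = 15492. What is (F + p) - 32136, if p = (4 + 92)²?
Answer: -7428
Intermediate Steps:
p = 9216 (p = 96² = 9216)
(F + p) - 32136 = (15492 + 9216) - 32136 = 24708 - 32136 = -7428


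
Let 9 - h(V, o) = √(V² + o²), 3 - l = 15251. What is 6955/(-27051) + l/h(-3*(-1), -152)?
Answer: 444009409/77879829 + 1906*√23113/2879 ≈ 106.35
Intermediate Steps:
l = -15248 (l = 3 - 1*15251 = 3 - 15251 = -15248)
h(V, o) = 9 - √(V² + o²)
6955/(-27051) + l/h(-3*(-1), -152) = 6955/(-27051) - 15248/(9 - √((-3*(-1))² + (-152)²)) = 6955*(-1/27051) - 15248/(9 - √(3² + 23104)) = -6955/27051 - 15248/(9 - √(9 + 23104)) = -6955/27051 - 15248/(9 - √23113)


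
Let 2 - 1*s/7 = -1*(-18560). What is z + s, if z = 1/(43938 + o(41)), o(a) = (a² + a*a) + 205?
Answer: -6171184529/47505 ≈ -1.2991e+5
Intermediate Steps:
o(a) = 205 + 2*a² (o(a) = (a² + a²) + 205 = 2*a² + 205 = 205 + 2*a²)
s = -129906 (s = 14 - (-7)*(-18560) = 14 - 7*18560 = 14 - 129920 = -129906)
z = 1/47505 (z = 1/(43938 + (205 + 2*41²)) = 1/(43938 + (205 + 2*1681)) = 1/(43938 + (205 + 3362)) = 1/(43938 + 3567) = 1/47505 ≈ 2.1050e-5)
z + s = 1/47505 - 129906 = -6171184529/47505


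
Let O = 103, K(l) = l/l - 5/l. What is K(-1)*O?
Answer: 618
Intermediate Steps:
K(l) = 1 - 5/l
K(-1)*O = ((-5 - 1)/(-1))*103 = -1*(-6)*103 = 6*103 = 618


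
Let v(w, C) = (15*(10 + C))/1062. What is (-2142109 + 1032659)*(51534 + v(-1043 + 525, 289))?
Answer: -10120697458975/177 ≈ -5.7179e+10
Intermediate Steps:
v(w, C) = 25/177 + 5*C/354 (v(w, C) = (150 + 15*C)*(1/1062) = 25/177 + 5*C/354)
(-2142109 + 1032659)*(51534 + v(-1043 + 525, 289)) = (-2142109 + 1032659)*(51534 + (25/177 + (5/354)*289)) = -1109450*(51534 + (25/177 + 1445/354)) = -1109450*(51534 + 1495/354) = -1109450*18244531/354 = -10120697458975/177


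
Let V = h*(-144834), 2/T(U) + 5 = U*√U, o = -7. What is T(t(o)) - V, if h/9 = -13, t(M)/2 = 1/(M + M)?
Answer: 2*(-8472789*√7 + 2075833354*I)/(√7 - 245*I) ≈ -1.6946e+7 + 0.0042725*I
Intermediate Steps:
t(M) = 1/M (t(M) = 2/(M + M) = 2/((2*M)) = 2*(1/(2*M)) = 1/M)
h = -117 (h = 9*(-13) = -117)
T(U) = 2/(-5 + U^(3/2)) (T(U) = 2/(-5 + U*√U) = 2/(-5 + U^(3/2)))
V = 16945578 (V = -117*(-144834) = 16945578)
T(t(o)) - V = 2/(-5 + (1/(-7))^(3/2)) - 1*16945578 = 2/(-5 + (-⅐)^(3/2)) - 16945578 = 2/(-5 - I*√7/49) - 16945578 = -16945578 + 2/(-5 - I*√7/49)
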